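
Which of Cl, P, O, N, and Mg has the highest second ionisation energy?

O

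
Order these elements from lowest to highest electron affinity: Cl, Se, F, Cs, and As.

Cs, As, Se, F, Cl

Atoms with high Z_eff and room in the valence shell (especially the halogens) have the most exothermic electron affinities.
These span different periods and groups, so the two trends combine.
As > Cs: relative to Cs, both the across-period and down-group shifts push As's electron affinity up.
Se > As: Se lies to the right of As in period 4, so the across-period effect alone puts Se higher.
F > Se: relative to Se, both the across-period and down-group shifts push F's electron affinity up.
Cl > F: this pair runs against the simple trend — see the exception note.
Note the exception: Cl has a higher electron affinity than F, contrary to the simple trend — F's small 2p subshell makes the incoming electron feel strong e⁻–e⁻ repulsion, so Cl actually releases more energy on gaining an electron.
Tabulated electron affinity (kJ/mol): F 328, Cl 349, As 78, Se 195, Cs 46.
So from lowest to highest: Cs < As < Se < F < Cl.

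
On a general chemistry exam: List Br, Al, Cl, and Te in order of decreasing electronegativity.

Al is in period 3, group 13; Cl is in period 3, group 17; Br is in period 4, group 17; Te is in period 5, group 16.
Electronegativity increases across a period and decreases down a group, tracking effective nuclear charge and atomic size.
These span different periods and groups, so the two trends combine.
Te > Al: the two effects oppose for this pair; the across-period effect wins (2.10 vs 1.61).
Br > Te: both effects reinforce here, so Br is clearly the higher of the two.
Cl > Br: they share group 17; the group trend gives Cl the larger value.
Tabulated electronegativity (Pauling): Al 1.61, Cl 3.16, Br 2.96, Te 2.10.
So from highest to lowest: Cl > Br > Te > Al.

Cl, Br, Te, Al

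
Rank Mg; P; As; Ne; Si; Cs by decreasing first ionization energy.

Ne > P > As > Si > Mg > Cs

First ionization energy rises across a period (greater Z_eff holds electrons more tightly) and falls down a group (valence electrons are farther from the nucleus).
Neither a single period nor a single group — weigh both effects.
Mg > Cs: relative to Cs, both the across-period and down-group shifts push Mg's first ionization energy up.
Si > Mg: both are in period 3; the period trend gives Si the larger value.
As > Si: the two effects oppose for this pair; the across-period effect wins (947 vs 786 kJ/mol).
P > As: they share group 15; the group trend gives P the larger value.
Ne > P: relative to P, both the across-period and down-group shifts push Ne's first ionization energy up.
For reference (kJ/mol): Ne 2081, Mg 738, Si 786, P 1012, As 947, Cs 376.
So from highest to lowest: Ne > P > As > Si > Mg > Cs.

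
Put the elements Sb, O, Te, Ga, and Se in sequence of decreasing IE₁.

Removing the outermost electron gets harder across a period and easier down a group.
Here both period and group differ, so the two effects have to be weighed against each other.
Sb > Ga: period and group pull opposite ways; the across-period shift dominates (831 vs 579 kJ/mol).
Te > Sb: Te lies to the right of Sb in period 5, so the across-period effect alone puts Te higher.
Se > Te: they share group 16; the group trend gives Se the larger value.
O > Se: they share group 16; the group trend gives O the larger value.
Tabulated first ionization energy (kJ/mol): O 1314, Ga 579, Se 941, Sb 831, Te 869.
So from highest to lowest: O > Se > Te > Sb > Ga.

O, Se, Te, Sb, Ga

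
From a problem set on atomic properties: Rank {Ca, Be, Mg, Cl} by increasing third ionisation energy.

Cl < Ca < Mg < Be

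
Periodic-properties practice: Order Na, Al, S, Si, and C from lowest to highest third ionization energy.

IE_3 is the cost of taking one more electron from the +2 cation: Na²⁺ is already 1 electron into the core; Al²⁺ still has 1 valence electron; S²⁺ still has 4 valence electrons; Si²⁺ still has 2 valence electrons; C²⁺ still has 2 valence electrons.
Pulling an electron out of a noble-gas core costs far more than removing a remaining valence electron, so Na sits at the high end of IE_3.
Valence configurations: Al²⁺ [Ne]3s¹, S²⁺ [Ne]3s²3p², Si²⁺ [Ne]3s², C²⁺ [He]2s².
Approximate IE_3 values (kJ/mol): Na 6910, Al 2745, S 3357, Si 3232, C 4620.
So the third ionization energies run Al < Si < S < C < Na.

Al, Si, S, C, Na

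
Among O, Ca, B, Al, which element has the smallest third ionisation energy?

IE_3 is the cost of taking one more electron from the +2 cation: O²⁺ still has 4 valence electrons; Ca²⁺ is the bare [Ar] core; B²⁺ still has 1 valence electron; Al²⁺ still has 1 valence electron.
Usually core removal costs more than valence removal, but here the competition is close: a tightly held n=2 valence electron can cost more to remove than an n=3 core electron, so the actual values have to decide it.
Valence configurations: O²⁺ [He]2s²2p², B²⁺ [He]2s¹, Al²⁺ [Ne]3s¹.
Tabulated IE_3 (kJ/mol): O 5300, Ca 4912, B 3660, Al 2745.
So the third ionization energies run Al < B < Ca < O.

Al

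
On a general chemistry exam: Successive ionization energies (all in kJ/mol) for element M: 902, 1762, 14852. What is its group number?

Group 2

Look for the largest jump between consecutive ionization energies: IE3/IE2 ≈ 8.4, far larger than any earlier ratio.
That jump marks the point where a core electron is being removed. So the atom has 2 valence electrons.
A main-group element with 2 valence electrons is in group 2.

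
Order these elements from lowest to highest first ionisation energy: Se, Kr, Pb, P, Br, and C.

C is in period 2, group 14; P is in period 3, group 15; Se is in period 4, group 16; Br is in period 4, group 17; Kr is in period 4, group 18; Pb is in period 6, group 14.
IE₁ increases left→right with effective nuclear charge and decreases top→bottom as the valence shell moves farther out.
Here both period and group differ, so the two effects have to be weighed against each other.
Se > Pb: both effects reinforce here, so Se is clearly the higher of the two.
P > Se: the two effects oppose for this pair; the down-group effect wins (1012 vs 941 kJ/mol).
C > P: period and group pull opposite ways; the down-group shift dominates (1086 vs 1012 kJ/mol).
Br > C: period and group pull opposite ways; the across-period shift dominates (1140 vs 1086 kJ/mol).
Kr > Br: Kr lies to the right of Br in period 4, so the across-period effect alone puts Kr higher.
Tabulated first ionization energy (kJ/mol): C 1086, P 1012, Se 941, Br 1140, Kr 1351, Pb 716.
So from lowest to highest: Pb < Se < P < C < Br < Kr.

Pb < Se < P < C < Br < Kr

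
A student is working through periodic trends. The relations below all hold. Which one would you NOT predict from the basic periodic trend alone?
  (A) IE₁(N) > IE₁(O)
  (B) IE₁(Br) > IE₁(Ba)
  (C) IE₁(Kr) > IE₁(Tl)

(A)

The general trend: IE₁ increases across a period and decreases down a group.
(A) N (period 2, group 15) vs O (period 2, group 16): the stated order contradicts the simple trend.
(B) Br (period 4, group 17) vs Ba (period 6, group 2): the stated order agrees with the simple trend.
(C) Kr (period 4, group 18) vs Tl (period 6, group 13): the stated order agrees with the simple trend.
The exception is (A): pairing an electron in O's 2p⁴ costs repulsion energy, so O ionizes more easily than half-filled N (2p³).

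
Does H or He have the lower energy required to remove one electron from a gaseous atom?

H

H is in period 1, group 1; He is in period 1, group 18.
Removing the outermost electron gets harder across a period and easier down a group.
All lie in period 1, so first ionization energy increases left to right.
So H has the lower energy required to remove one electron from a gaseous atom (H < He).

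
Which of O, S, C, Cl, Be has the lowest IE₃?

S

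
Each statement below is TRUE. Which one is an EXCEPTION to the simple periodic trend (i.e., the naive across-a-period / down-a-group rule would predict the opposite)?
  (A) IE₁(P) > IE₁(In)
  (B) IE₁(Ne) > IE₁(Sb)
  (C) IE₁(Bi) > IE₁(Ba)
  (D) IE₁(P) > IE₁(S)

The general trend: IE₁ increases across a period and decreases down a group.
(A) P (period 3, group 15) vs In (period 5, group 13): the stated order agrees with the simple trend.
(B) Ne (period 2, group 18) vs Sb (period 5, group 15): the stated order agrees with the simple trend.
(C) Bi (period 6, group 15) vs Ba (period 6, group 2): the stated order agrees with the simple trend.
(D) P (period 3, group 15) vs S (period 3, group 16): the stated order contradicts the simple trend.
The exception is (D): S (3p⁴) ionizes more easily than half-filled P (3p³) because the paired 3p electron in S is pushed out by e⁻–e⁻ repulsion.

(D)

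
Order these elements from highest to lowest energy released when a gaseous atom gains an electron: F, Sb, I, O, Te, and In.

O is in period 2, group 16; F is in period 2, group 17; In is in period 5, group 13; Sb is in period 5, group 15; Te is in period 5, group 16; I is in period 5, group 17.
Adding an electron releases more energy for atoms nearer the top right (short of the noble gases).
Here both period and group differ, so the two effects have to be weighed against each other.
Sb > In: Sb lies to the right of In in period 5, so the across-period effect alone puts Sb higher.
O > Sb: relative to Sb, both the across-period and down-group shifts push O's electron affinity up.
Te > O: this pair runs against the simple trend — see the exception note.
I > Te: both are in period 5; the period trend gives I the larger value.
F > I: they share group 17; the group trend gives F the larger value.
Note the exception: Te has a higher electron affinity than O, contrary to the simple trend — O's compact 2p subshell gives strong electron–electron repulsion on the added electron.
For reference (kJ/mol): O 141, F 328, In 29, Sb 103, Te 190, I 295.
So from highest to lowest: F > I > Te > O > Sb > In.

F > I > Te > O > Sb > In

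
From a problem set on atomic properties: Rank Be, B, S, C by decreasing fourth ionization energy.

Consider each +3 ion: Be³⁺ is already 1 electron into the core; B³⁺ is the bare [He] core; S³⁺ still has 3 valence electrons; C³⁺ still has 1 valence electron.
Pulling an electron out of a noble-gas core costs far more than removing a remaining valence electron, so Be and B sit at the high end of IE_4.
Valence configurations: S³⁺ [Ne]3s²3p¹, C³⁺ [He]2s¹.
Approximate IE_4 values (kJ/mol): Be 21007, B 25026, S 4556, C 6223.
So the fourth ionization energies run S < C < Be < B.

B, Be, C, S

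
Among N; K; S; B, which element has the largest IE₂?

The second ionization energy removes an electron from the +1 ion. For each element: N⁺ still has 4 valence electrons; K⁺ is the bare [Ar] core; S⁺ still has 5 valence electrons; B⁺ still has 2 valence electrons.
Core electrons are held far more tightly than valence electrons, so K tops the IE_2 order.
Valence configurations: N⁺ [He]2s²2p², S⁺ [Ne]3s²3p³, B⁺ [He]2s².
The numbers (kJ/mol): N 2856, K 3052, S 2252, B 2427.
Overall IE_2 order: S < B < N < K.

K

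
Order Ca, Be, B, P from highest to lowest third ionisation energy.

After 2 electrons have been removed, what remains? Ca²⁺ is the bare [Ar] core; Be²⁺ is the bare [He] core; B²⁺ still has 1 valence electron; P²⁺ still has 3 valence electrons.
Pulling an electron out of a noble-gas core costs far more than removing a remaining valence electron, so Ca and Be sit at the high end of IE_3.
Valence configurations: B²⁺ [He]2s¹, P²⁺ [Ne]3s²3p¹.
Tabulated IE_3 (kJ/mol): Ca 4912, Be 14849, B 3660, P 2914.
So the third ionization energies run P < B < Ca < Be.

Be > Ca > B > P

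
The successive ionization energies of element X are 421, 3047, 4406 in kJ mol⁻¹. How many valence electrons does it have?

1

Look for the largest jump between consecutive ionization energies: IE2/IE1 ≈ 7.2, far larger than any earlier ratio.
That jump marks the point where a core electron is being removed. So the atom has 1 valence electron.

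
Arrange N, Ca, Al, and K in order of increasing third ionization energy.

Al < K < N < Ca

Consider each +2 ion: N²⁺ still has 3 valence electrons; Ca²⁺ is the bare [Ar] core; Al²⁺ still has 1 valence electron; K²⁺ is already 1 electron into the core.
Usually core removal costs more than valence removal, but here the competition is close: a tightly held n=2 valence electron can cost more to remove than an n=3 core electron, so the actual values have to decide it.
Valence configurations: N²⁺ [He]2s²2p¹, Al²⁺ [Ne]3s¹.
Tabulated IE_3 (kJ/mol): N 4578, Ca 4912, Al 2745, K 4420.
Overall IE_3 order: Al < K < N < Ca.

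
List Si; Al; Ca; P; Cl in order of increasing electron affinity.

Ca < Al < P < Si < Cl

Al is in period 3, group 13; Si is in period 3, group 14; P is in period 3, group 15; Cl is in period 3, group 17; Ca is in period 4, group 2.
Adding an electron releases more energy for atoms nearer the top right (short of the noble gases).
Neither a single period nor a single group — weigh both effects.
Al > Ca: both effects reinforce here, so Al is clearly the higher of the two.
P > Al: both are in period 3; the period trend gives P the larger value.
Si > P: this pair runs against the simple trend — see the exception note.
Cl > Si: both are in period 3; the period trend gives Cl the larger value.
Note the exception: Si has a higher electron affinity than P, contrary to the simple trend — adding an electron to P's half-filled 3p³ is unfavourable, so Si (3p²) has the more exothermic EA.
For reference (kJ/mol): Al 42, Si 134, P 72, Cl 349, Ca 2.
So from lowest to highest: Ca < Al < P < Si < Cl.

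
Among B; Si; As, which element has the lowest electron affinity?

B

B is in period 2, group 13; Si is in period 3, group 14; As is in period 4, group 15.
EA tends to increase across a period and decrease down a group, though the pattern is less regular than for IE or radius.
A diagonal step moves right (one effect) and down (the opposite effect) at once.
As > B: period and group pull opposite ways; the across-period shift dominates (78 vs 27 kJ/mol).
Si > As: the two effects oppose for this pair; the down-group effect wins (134 vs 78 kJ/mol).
Tabulated electron affinity (kJ/mol): B 27, Si 134, As 78.
The lowest electron affinity among these belongs to B.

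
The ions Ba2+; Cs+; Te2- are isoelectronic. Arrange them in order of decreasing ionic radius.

Te2- > Cs+ > Ba2+

All of these have 54 electrons, so size is governed by nuclear charge alone: the more protons, the stronger the pull on the same electron cloud, and the smaller the ion.
Nuclear charges: Ba2+ (Z=56), Cs+ (Z=55), Te2- (Z=52).
Largest to smallest: Te2- > Cs+ > Ba2+.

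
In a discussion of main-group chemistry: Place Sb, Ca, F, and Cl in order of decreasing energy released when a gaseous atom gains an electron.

F is in period 2, group 17; Cl is in period 3, group 17; Ca is in period 4, group 2; Sb is in period 5, group 15.
EA tends to increase across a period and decrease down a group, though the pattern is less regular than for IE or radius.
Here both period and group differ, so the two effects have to be weighed against each other.
Sb > Ca: period and group pull opposite ways; the across-period shift dominates (103 vs 2 kJ/mol).
F > Sb: both effects reinforce here, so F is clearly the higher of the two.
Cl > F: this pair runs against the simple trend — see the exception note.
Note the exception: Cl has a higher electron affinity than F, contrary to the simple trend — F's small 2p subshell makes the incoming electron feel strong e⁻–e⁻ repulsion, so Cl actually releases more energy on gaining an electron.
For reference (kJ/mol): F 328, Cl 349, Ca 2, Sb 103.
So from highest to lowest: Cl > F > Sb > Ca.

Cl, F, Sb, Ca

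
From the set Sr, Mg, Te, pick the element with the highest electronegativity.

Te

EN rises left→right (higher Z_eff, smaller atoms) and falls top→bottom (larger, more shielded atoms).
Neither a single period nor a single group — weigh both effects.
Mg > Sr: they share group 2; the group trend gives Mg the larger value.
Te > Mg: the two effects oppose for this pair; the across-period effect wins (2.10 vs 1.31).
Approximate values (Pauling): Mg 1.31, Sr 0.95, Te 2.10.
The highest electronegativity among these belongs to Te.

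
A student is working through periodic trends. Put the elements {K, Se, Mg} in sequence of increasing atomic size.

Moving right in a period, electrons are added to the same shell under a stronger nuclear pull, so atoms get smaller; moving down, a new shell is opened and atoms get larger.
Neither a single period nor a single group — weigh both effects.
Mg > Se: the two effects oppose for this pair; the across-period effect wins (139 vs 116 pm).
K > Mg: relative to Mg, both the across-period and down-group shifts push K's atomic radius up.
Approximate values (pm): Mg 139, K 196, Se 116.
So from smallest to largest: Se < Mg < K.

Se, Mg, K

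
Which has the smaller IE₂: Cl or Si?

Si

The second ionization energy removes an electron from the +1 ion. For each element: Cl⁺ still has 6 valence electrons; Si⁺ still has 3 valence electrons.
All are still removing valence electrons, so compare the +1 ions as you would atoms: IE_2 generally rises across a period (higher Z_eff) and falls down a group (larger shell), subject to the usual subshell exceptions.
Valence configurations: Cl⁺ [Ne]3s²3p⁴, Si⁺ [Ne]3s²3p¹.
Tabulated IE_2 (kJ/mol): Cl 2298, Si 1577.
Overall IE_2 order: Si < Cl.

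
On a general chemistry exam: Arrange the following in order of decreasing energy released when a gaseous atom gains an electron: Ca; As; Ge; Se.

Ca is in period 4, group 2; Ge is in period 4, group 14; As is in period 4, group 15; Se is in period 4, group 16.
Adding an electron releases more energy for atoms nearer the top right (short of the noble gases).
All lie in period 4; the across-period trend (electron affinity increases left to right) applies, with the exception below.
Note the exception: Ge has a higher electron affinity than As, contrary to the simple trend — adding an electron to As's half-filled 4p³ is unfavourable, so Ge (4p²) has the more exothermic EA.
Approximate values (kJ/mol): Ca 2, Ge 119, As 78, Se 195.
So from highest to lowest: Se > Ge > As > Ca.

Se, Ge, As, Ca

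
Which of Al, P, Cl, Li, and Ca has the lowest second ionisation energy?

IE_2 is the cost of taking one more electron from the +1 cation: Al⁺ still has 2 valence electrons; P⁺ still has 4 valence electrons; Cl⁺ still has 6 valence electrons; Li⁺ is the bare [He] core; Ca⁺ still has 1 valence electron.
Breaking into a closed-shell core is much more expensive than removing a leftover valence electron — Li has the largest IE_2 here.
Valence configurations: Al⁺ [Ne]3s², P⁺ [Ne]3s²3p², Cl⁺ [Ne]3s²3p⁴, Ca⁺ [Ar]4s¹.
Approximate IE_2 values (kJ/mol): Al 1817, P 1907, Cl 2298, Li 7298, Ca 1145.
Hence IE_2: Ca < Al < P < Cl < Li.

Ca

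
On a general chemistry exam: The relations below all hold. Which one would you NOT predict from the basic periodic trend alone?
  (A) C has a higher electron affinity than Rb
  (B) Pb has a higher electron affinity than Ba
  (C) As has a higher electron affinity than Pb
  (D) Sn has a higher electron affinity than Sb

(D)

The general trend: electron affinity increases across a period and decreases down a group.
(A) C (period 2, group 14) vs Rb (period 5, group 1): the stated order agrees with the simple trend.
(B) Pb (period 6, group 14) vs Ba (period 6, group 2): the stated order agrees with the simple trend.
(C) As (period 4, group 15) vs Pb (period 6, group 14): the stated order agrees with the simple trend.
(D) Sn (period 5, group 14) vs Sb (period 5, group 15): the stated order contradicts the simple trend.
The exception is (D): adding an electron to Sb's half-filled 5p³ is unfavourable, so Sn has the more exothermic EA.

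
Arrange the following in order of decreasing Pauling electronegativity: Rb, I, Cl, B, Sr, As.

Cl, I, As, B, Sr, Rb

EN rises left→right (higher Z_eff, smaller atoms) and falls top→bottom (larger, more shielded atoms).
These span different periods and groups, so the two trends combine.
Sr > Rb: both are in period 5; the period trend gives Sr the larger value.
B > Sr: both effects reinforce here, so B is clearly the higher of the two.
As > B: period and group pull opposite ways; the across-period shift dominates (2.18 vs 2.04).
I > As: period and group pull opposite ways; the across-period shift dominates (2.66 vs 2.18).
Cl > I: they share group 17; the group trend gives Cl the larger value.
Approximate values (Pauling): B 2.04, Cl 3.16, As 2.18, Rb 0.82, Sr 0.95, I 2.66.
So from highest to lowest: Cl > I > As > B > Sr > Rb.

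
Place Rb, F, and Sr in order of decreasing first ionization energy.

First ionization energy rises across a period (greater Z_eff holds electrons more tightly) and falls down a group (valence electrons are farther from the nucleus).
These span different periods and groups, so the two trends combine.
Sr > Rb: Sr lies to the right of Rb in period 5, so the across-period effect alone puts Sr higher.
F > Sr: both effects reinforce here, so F is clearly the higher of the two.
Approximate values (kJ/mol): F 1681, Rb 403, Sr 550.
So from highest to lowest: F > Sr > Rb.

F, Sr, Rb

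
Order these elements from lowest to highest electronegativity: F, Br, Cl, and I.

I < Br < Cl < F

F is in period 2, group 17; Cl is in period 3, group 17; Br is in period 4, group 17; I is in period 5, group 17.
EN rises left→right (higher Z_eff, smaller atoms) and falls top→bottom (larger, more shielded atoms).
All are in group 17, so electronegativity increases up the group.
So from lowest to highest: I < Br < Cl < F.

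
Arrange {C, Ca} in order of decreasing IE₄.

Ca > C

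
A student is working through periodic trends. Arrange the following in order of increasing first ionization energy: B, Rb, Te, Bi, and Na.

Rb < Na < Bi < B < Te

B is in period 2, group 13; Na is in period 3, group 1; Rb is in period 5, group 1; Te is in period 5, group 16; Bi is in period 6, group 15.
IE₁ increases left→right with effective nuclear charge and decreases top→bottom as the valence shell moves farther out.
These span different periods and groups, so the two trends combine.
Na > Rb: Na sits above Rb in group 1, so the down-group effect alone puts Na higher.
Bi > Na: period and group pull opposite ways; the across-period shift dominates (703 vs 496 kJ/mol).
B > Bi: period and group pull opposite ways; the down-group shift dominates (801 vs 703 kJ/mol).
Te > B: the two effects oppose for this pair; the across-period effect wins (869 vs 801 kJ/mol).
Approximate values (kJ/mol): B 801, Na 496, Rb 403, Te 869, Bi 703.
So from lowest to highest: Rb < Na < Bi < B < Te.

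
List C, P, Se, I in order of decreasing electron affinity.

Atoms with high Z_eff and room in the valence shell (especially the halogens) have the most exothermic electron affinities.
These sit on a diagonal, where the across-period and down-group effects partly cancel.
C > P: period and group pull opposite ways; the down-group shift dominates (122 vs 72 kJ/mol).
Se > C: period and group pull opposite ways; the across-period shift dominates (195 vs 122 kJ/mol).
I > Se: period and group pull opposite ways; the across-period shift dominates (295 vs 195 kJ/mol).
For reference (kJ/mol): C 122, P 72, Se 195, I 295.
So from highest to lowest: I > Se > C > P.

I, Se, C, P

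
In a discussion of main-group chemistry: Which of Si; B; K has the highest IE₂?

K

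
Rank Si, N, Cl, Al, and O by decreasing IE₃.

Consider each +2 ion: Si²⁺ still has 2 valence electrons; N²⁺ still has 3 valence electrons; Cl²⁺ still has 5 valence electrons; Al²⁺ still has 1 valence electron; O²⁺ still has 4 valence electrons.
All are still removing valence electrons, so compare the +2 ions as you would atoms: IE_3 generally rises across a period (higher Z_eff) and falls down a group (larger shell), subject to the usual subshell exceptions.
Valence configurations: Si²⁺ [Ne]3s², N²⁺ [He]2s²2p¹, Cl²⁺ [Ne]3s²3p³, Al²⁺ [Ne]3s¹, O²⁺ [He]2s²2p².
Tabulated IE_3 (kJ/mol): Si 3232, N 4578, Cl 3822, Al 2745, O 5300.
Overall IE_3 order: Al < Si < Cl < N < O.

O > N > Cl > Si > Al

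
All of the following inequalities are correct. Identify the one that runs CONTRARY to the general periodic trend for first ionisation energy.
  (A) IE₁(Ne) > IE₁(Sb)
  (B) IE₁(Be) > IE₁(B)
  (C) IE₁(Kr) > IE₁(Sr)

The general trend: first ionisation energy increases across a period and decreases down a group.
(A) Ne (period 2, group 18) vs Sb (period 5, group 15): the stated order agrees with the simple trend.
(B) Be (period 2, group 2) vs B (period 2, group 13): the stated order contradicts the simple trend.
(C) Kr (period 4, group 18) vs Sr (period 5, group 2): the stated order agrees with the simple trend.
The exception is (B): removing B's lone 2p electron is easier than breaking Be's filled 2s².

(B)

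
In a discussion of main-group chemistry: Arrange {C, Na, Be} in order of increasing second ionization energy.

The second ionization energy removes an electron from the +1 ion. For each element: C⁺ still has 3 valence electrons; Na⁺ is the bare [Ne] core; Be⁺ still has 1 valence electron.
Core electrons are held far more tightly than valence electrons, so Na tops the IE_2 order.
Valence configurations: C⁺ [He]2s²2p¹, Be⁺ [He]2s¹.
Approximate IE_2 values (kJ/mol): C 2353, Na 4562, Be 1757.
Overall IE_2 order: Be < C < Na.

Be, C, Na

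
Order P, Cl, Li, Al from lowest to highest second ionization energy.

Al, P, Cl, Li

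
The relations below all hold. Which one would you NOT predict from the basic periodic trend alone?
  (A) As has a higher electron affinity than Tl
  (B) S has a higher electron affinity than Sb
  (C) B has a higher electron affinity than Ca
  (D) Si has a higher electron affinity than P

The general trend: electron affinity increases across a period and decreases down a group.
(A) As (period 4, group 15) vs Tl (period 6, group 13): the stated order agrees with the simple trend.
(B) S (period 3, group 16) vs Sb (period 5, group 15): the stated order agrees with the simple trend.
(C) B (period 2, group 13) vs Ca (period 4, group 2): the stated order agrees with the simple trend.
(D) Si (period 3, group 14) vs P (period 3, group 15): the stated order contradicts the simple trend.
The exception is (D): adding an electron to P's half-filled 3p³ is unfavourable, so Si (3p²) has the more exothermic EA.

(D)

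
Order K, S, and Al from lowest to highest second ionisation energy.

IE_2 is the cost of taking one more electron from the +1 cation: K⁺ is the bare [Ar] core; S⁺ still has 5 valence electrons; Al⁺ still has 2 valence electrons.
Pulling an electron out of a noble-gas core costs far more than removing a remaining valence electron, so K sits at the high end of IE_2.
Valence configurations: S⁺ [Ne]3s²3p³, Al⁺ [Ne]3s².
The numbers (kJ/mol): K 3052, S 2252, Al 1817.
Hence IE_2: Al < S < K.

Al < S < K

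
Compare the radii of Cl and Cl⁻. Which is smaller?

Forming Cl⁻ adds 1 electron to Cl. More electron–electron repulsion in the same shell, with unchanged nuclear charge, lets the cloud expand.
An anion is larger than its parent atom: Cl⁻ > Cl.

Cl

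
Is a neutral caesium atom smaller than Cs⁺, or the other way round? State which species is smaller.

Forming Cs⁺ removes 1 electron from Cs. Fewer electrons for the same nuclear charge means less shielding and a higher Z_eff on the remaining electrons, and for main-group metals the entire outer shell is lost.
A cation is smaller than its parent atom: Cs⁺ < Cs.

Cs⁺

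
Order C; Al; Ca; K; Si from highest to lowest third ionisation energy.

Ca > C > K > Si > Al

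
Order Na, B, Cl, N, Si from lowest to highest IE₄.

The fourth ionization energy removes an electron from the +3 ion. For each element: Na³⁺ is already 2 electrons into the core; B³⁺ is the bare [He] core; Cl³⁺ still has 4 valence electrons; N³⁺ still has 2 valence electrons; Si³⁺ still has 1 valence electron.
Breaking into a closed-shell core is much more expensive than removing a leftover valence electron — Na and B have the largest IE_4 here.
Valence configurations: Cl³⁺ [Ne]3s²3p², N³⁺ [He]2s², Si³⁺ [Ne]3s¹.
The numbers (kJ/mol): Na 9543, B 25026, Cl 5159, N 7475, Si 4356.
Overall IE_4 order: Si < Cl < N < Na < B.

Si, Cl, N, Na, B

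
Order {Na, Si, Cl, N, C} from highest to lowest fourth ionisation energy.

IE_4 is the cost of taking one more electron from the +3 cation: Na³⁺ is already 2 electrons into the core; Si³⁺ still has 1 valence electron; Cl³⁺ still has 4 valence electrons; N³⁺ still has 2 valence electrons; C³⁺ still has 1 valence electron.
Pulling an electron out of a noble-gas core costs far more than removing a remaining valence electron, so Na sits at the high end of IE_4.
Valence configurations: Si³⁺ [Ne]3s¹, Cl³⁺ [Ne]3s²3p², N³⁺ [He]2s², C³⁺ [He]2s¹.
Approximate IE_4 values (kJ/mol): Na 9543, Si 4356, Cl 5159, N 7475, C 6223.
So the fourth ionization energies run Si < Cl < C < N < Na.

Na > N > C > Cl > Si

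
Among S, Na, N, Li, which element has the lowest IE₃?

After 2 electrons have been removed, what remains? S²⁺ still has 4 valence electrons; Na²⁺ is already 1 electron into the core; N²⁺ still has 3 valence electrons; Li²⁺ is already 1 electron into the core.
Core electrons are held far more tightly than valence electrons, so Na and Li top the IE_3 order.
Valence configurations: S²⁺ [Ne]3s²3p², N²⁺ [He]2s²2p¹.
The numbers (kJ/mol): S 3357, Na 6910, N 4578, Li 11815.
So the third ionization energies run S < N < Na < Li.

S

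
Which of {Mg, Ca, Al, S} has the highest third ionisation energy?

Mg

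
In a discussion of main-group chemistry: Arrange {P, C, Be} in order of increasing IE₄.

IE_4 is the cost of taking one more electron from the +3 cation: P³⁺ still has 2 valence electrons; C³⁺ still has 1 valence electron; Be³⁺ is already 1 electron into the core.
Core electrons are held far more tightly than valence electrons, so Be tops the IE_4 order.
Valence configurations: P³⁺ [Ne]3s², C³⁺ [He]2s¹.
The numbers (kJ/mol): P 4964, C 6223, Be 21007.
Putting it together, IE_4: P < C < Be.

P, C, Be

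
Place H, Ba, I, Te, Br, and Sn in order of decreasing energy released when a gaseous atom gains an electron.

H is in period 1, group 1; Br is in period 4, group 17; Sn is in period 5, group 14; Te is in period 5, group 16; I is in period 5, group 17; Ba is in period 6, group 2.
EA tends to increase across a period and decrease down a group, though the pattern is less regular than for IE or radius.
These span different periods and groups, so the two trends combine.
H > Ba: the two effects oppose for this pair; the down-group effect wins (73 vs 14 kJ/mol).
Sn > H: period and group pull opposite ways; the across-period shift dominates (107 vs 73 kJ/mol).
Te > Sn: both are in period 5; the period trend gives Te the larger value.
I > Te: I lies to the right of Te in period 5, so the across-period effect alone puts I higher.
Br > I: Br sits above I in group 17, so the down-group effect alone puts Br higher.
Tabulated electron affinity (kJ/mol): H 73, Br 325, Sn 107, Te 190, I 295, Ba 14.
So from highest to lowest: Br > I > Te > Sn > H > Ba.

Br > I > Te > Sn > H > Ba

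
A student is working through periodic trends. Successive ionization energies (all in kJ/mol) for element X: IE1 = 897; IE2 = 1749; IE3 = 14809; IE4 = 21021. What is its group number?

Group 2

Look for the largest jump between consecutive ionization energies: IE3/IE2 ≈ 8.5, far larger than any earlier ratio.
That jump marks the point where a core electron is being removed. So the atom has 2 valence electrons.
A main-group element with 2 valence electrons is in group 2.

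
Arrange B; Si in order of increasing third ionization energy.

The third ionization energy removes an electron from the +2 ion. For each element: B²⁺ still has 1 valence electron; Si²⁺ still has 2 valence electrons.
All are still removing valence electrons, so compare the +2 ions as you would atoms: IE_3 generally rises across a period (higher Z_eff) and falls down a group (larger shell), subject to the usual subshell exceptions.
Valence configurations: B²⁺ [He]2s¹, Si²⁺ [Ne]3s².
Approximate IE_3 values (kJ/mol): B 3660, Si 3232.
Hence IE_3: Si < B.

Si, B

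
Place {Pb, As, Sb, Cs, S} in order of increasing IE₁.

Cs, Pb, Sb, As, S

S is in period 3, group 16; As is in period 4, group 15; Sb is in period 5, group 15; Cs is in period 6, group 1; Pb is in period 6, group 14.
Removing the outermost electron gets harder across a period and easier down a group.
Here both period and group differ, so the two effects have to be weighed against each other.
Pb > Cs: Pb lies to the right of Cs in period 6, so the across-period effect alone puts Pb higher.
Sb > Pb: relative to Pb, both the across-period and down-group shifts push Sb's first ionization energy up.
As > Sb: As sits above Sb in group 15, so the down-group effect alone puts As higher.
S > As: both effects reinforce here, so S is clearly the higher of the two.
For reference (kJ/mol): S 1000, As 947, Sb 831, Cs 376, Pb 716.
So from lowest to highest: Cs < Pb < Sb < As < S.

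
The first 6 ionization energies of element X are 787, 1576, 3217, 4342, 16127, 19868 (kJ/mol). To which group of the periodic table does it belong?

Group 14

Look for the largest jump between consecutive ionization energies: IE5/IE4 ≈ 3.7, far larger than any earlier ratio.
That jump marks the point where a core electron is being removed. So the atom has 4 valence electrons.
A main-group element with 4 valence electrons is in group 14.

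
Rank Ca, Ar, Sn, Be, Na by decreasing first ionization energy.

Ar > Be > Sn > Ca > Na

Be is in period 2, group 2; Na is in period 3, group 1; Ar is in period 3, group 18; Ca is in period 4, group 2; Sn is in period 5, group 14.
Across a period the outer electron is held more tightly (higher IE₁); down a group it sits in a higher shell, more shielded, and comes off more easily.
Neither a single period nor a single group — weigh both effects.
Ca > Na: the two effects oppose for this pair; the across-period effect wins (590 vs 496 kJ/mol).
Sn > Ca: the two effects oppose for this pair; the across-period effect wins (709 vs 590 kJ/mol).
Be > Sn: the two effects oppose for this pair; the down-group effect wins (900 vs 709 kJ/mol).
Ar > Be: period and group pull opposite ways; the across-period shift dominates (1521 vs 900 kJ/mol).
Tabulated first ionization energy (kJ/mol): Be 900, Na 496, Ar 1521, Ca 590, Sn 709.
So from highest to lowest: Ar > Be > Sn > Ca > Na.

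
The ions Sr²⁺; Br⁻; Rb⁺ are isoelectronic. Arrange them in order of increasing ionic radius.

Sr²⁺, Rb⁺, Br⁻

All of these have 36 electrons, so size is governed by nuclear charge alone: the more protons, the stronger the pull on the same electron cloud, and the smaller the ion.
Nuclear charges: Sr²⁺ (Z=38), Rb⁺ (Z=37), Br⁻ (Z=35).
Smallest to largest: Sr²⁺ < Rb⁺ < Br⁻.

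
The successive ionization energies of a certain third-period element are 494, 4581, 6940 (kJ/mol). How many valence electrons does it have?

Look for the largest jump between consecutive ionization energies: IE2/IE1 ≈ 9.3, far larger than any earlier ratio.
That jump marks the point where a core electron is being removed. So the atom has 1 valence electron.

1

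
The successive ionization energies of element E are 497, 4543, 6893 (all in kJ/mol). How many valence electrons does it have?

1

Look for the largest jump between consecutive ionization energies: IE2/IE1 ≈ 9.1, far larger than any earlier ratio.
That jump marks the point where a core electron is being removed. So the atom has 1 valence electron.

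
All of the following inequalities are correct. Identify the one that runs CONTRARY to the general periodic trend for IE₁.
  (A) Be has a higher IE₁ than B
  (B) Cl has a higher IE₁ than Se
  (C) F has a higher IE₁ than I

(A)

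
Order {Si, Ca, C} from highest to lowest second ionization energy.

The second ionization energy removes an electron from the +1 ion. For each element: Si⁺ still has 3 valence electrons; Ca⁺ still has 1 valence electron; C⁺ still has 3 valence electrons.
All are still removing valence electrons, so compare the +1 ions as you would atoms: IE_2 generally rises across a period (higher Z_eff) and falls down a group (larger shell), subject to the usual subshell exceptions.
Valence configurations: Si⁺ [Ne]3s²3p¹, Ca⁺ [Ar]4s¹, C⁺ [He]2s²2p¹.
The numbers (kJ/mol): Si 1577, Ca 1145, C 2353.
Overall IE_2 order: Ca < Si < C.

C > Si > Ca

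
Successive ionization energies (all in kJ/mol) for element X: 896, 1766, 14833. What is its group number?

Look for the largest jump between consecutive ionization energies: IE3/IE2 ≈ 8.4, far larger than any earlier ratio.
That jump marks the point where a core electron is being removed. So the atom has 2 valence electrons.
A main-group element with 2 valence electrons is in group 2.

Group 2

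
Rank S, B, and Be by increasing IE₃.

S < B < Be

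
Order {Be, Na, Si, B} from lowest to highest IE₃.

IE_3 is the cost of taking one more electron from the +2 cation: Be²⁺ is the bare [He] core; Na²⁺ is already 1 electron into the core; Si²⁺ still has 2 valence electrons; B²⁺ still has 1 valence electron.
Core electrons are held far more tightly than valence electrons, so Na and Be top the IE_3 order.
Valence configurations: Si²⁺ [Ne]3s², B²⁺ [He]2s¹.
The numbers (kJ/mol): Be 14849, Na 6910, Si 3232, B 3660.
Overall IE_3 order: Si < B < Na < Be.

Si, B, Na, Be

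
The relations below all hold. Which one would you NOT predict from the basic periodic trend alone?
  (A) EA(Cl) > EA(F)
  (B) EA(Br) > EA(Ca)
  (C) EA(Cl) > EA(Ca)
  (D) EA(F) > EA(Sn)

The general trend: electron affinity increases across a period and decreases down a group.
(A) Cl (period 3, group 17) vs F (period 2, group 17): the stated order contradicts the simple trend.
(B) Br (period 4, group 17) vs Ca (period 4, group 2): the stated order agrees with the simple trend.
(C) Cl (period 3, group 17) vs Ca (period 4, group 2): the stated order agrees with the simple trend.
(D) F (period 2, group 17) vs Sn (period 5, group 14): the stated order agrees with the simple trend.
The exception is (A): F's small 2p subshell makes the incoming electron feel strong e⁻–e⁻ repulsion, so Cl actually releases more energy on gaining an electron.

(A)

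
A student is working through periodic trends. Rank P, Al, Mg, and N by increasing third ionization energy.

Al < P < N < Mg

IE_3 is the cost of taking one more electron from the +2 cation: P²⁺ still has 3 valence electrons; Al²⁺ still has 1 valence electron; Mg²⁺ is the bare [Ne] core; N²⁺ still has 3 valence electrons.
Core electrons are held far more tightly than valence electrons, so Mg tops the IE_3 order.
Valence configurations: P²⁺ [Ne]3s²3p¹, Al²⁺ [Ne]3s¹, N²⁺ [He]2s²2p¹.
The numbers (kJ/mol): P 2914, Al 2745, Mg 7733, N 4578.
So the third ionization energies run Al < P < N < Mg.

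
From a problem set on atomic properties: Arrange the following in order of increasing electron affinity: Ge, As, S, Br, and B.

B < As < Ge < S < Br

B is in period 2, group 13; S is in period 3, group 16; Ge is in period 4, group 14; As is in period 4, group 15; Br is in period 4, group 17.
Atoms with high Z_eff and room in the valence shell (especially the halogens) have the most exothermic electron affinities.
These span different periods and groups, so the two trends combine.
As > B: the two effects oppose for this pair; the across-period effect wins (78 vs 27 kJ/mol).
Ge > As: this pair runs against the simple trend — see the exception note.
S > Ge: relative to Ge, both the across-period and down-group shifts push S's electron affinity up.
Br > S: period and group pull opposite ways; the across-period shift dominates (325 vs 200 kJ/mol).
Note the exception: Ge has a higher electron affinity than As, contrary to the simple trend — adding an electron to As's half-filled 4p³ is unfavourable, so Ge (4p²) has the more exothermic EA.
Tabulated electron affinity (kJ/mol): B 27, S 200, Ge 119, As 78, Br 325.
So from lowest to highest: B < As < Ge < S < Br.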